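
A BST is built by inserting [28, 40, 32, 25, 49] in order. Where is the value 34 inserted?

Starting tree (level order): [28, 25, 40, None, None, 32, 49]
Insertion path: 28 -> 40 -> 32
Result: insert 34 as right child of 32
Final tree (level order): [28, 25, 40, None, None, 32, 49, None, 34]


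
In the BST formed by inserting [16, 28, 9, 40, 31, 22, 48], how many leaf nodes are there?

Tree built from: [16, 28, 9, 40, 31, 22, 48]
Tree (level-order array): [16, 9, 28, None, None, 22, 40, None, None, 31, 48]
Rule: A leaf has 0 children.
Per-node child counts:
  node 16: 2 child(ren)
  node 9: 0 child(ren)
  node 28: 2 child(ren)
  node 22: 0 child(ren)
  node 40: 2 child(ren)
  node 31: 0 child(ren)
  node 48: 0 child(ren)
Matching nodes: [9, 22, 31, 48]
Count of leaf nodes: 4


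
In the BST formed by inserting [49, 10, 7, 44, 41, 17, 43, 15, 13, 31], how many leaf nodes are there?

Tree built from: [49, 10, 7, 44, 41, 17, 43, 15, 13, 31]
Tree (level-order array): [49, 10, None, 7, 44, None, None, 41, None, 17, 43, 15, 31, None, None, 13]
Rule: A leaf has 0 children.
Per-node child counts:
  node 49: 1 child(ren)
  node 10: 2 child(ren)
  node 7: 0 child(ren)
  node 44: 1 child(ren)
  node 41: 2 child(ren)
  node 17: 2 child(ren)
  node 15: 1 child(ren)
  node 13: 0 child(ren)
  node 31: 0 child(ren)
  node 43: 0 child(ren)
Matching nodes: [7, 13, 31, 43]
Count of leaf nodes: 4


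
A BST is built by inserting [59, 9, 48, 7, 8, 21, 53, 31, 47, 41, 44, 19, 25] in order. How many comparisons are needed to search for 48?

Search path for 48: 59 -> 9 -> 48
Found: True
Comparisons: 3


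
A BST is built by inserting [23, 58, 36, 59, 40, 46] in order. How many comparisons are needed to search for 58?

Search path for 58: 23 -> 58
Found: True
Comparisons: 2


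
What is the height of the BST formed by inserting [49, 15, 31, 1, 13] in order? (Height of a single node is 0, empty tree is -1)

Insertion order: [49, 15, 31, 1, 13]
Tree (level-order array): [49, 15, None, 1, 31, None, 13]
Compute height bottom-up (empty subtree = -1):
  height(13) = 1 + max(-1, -1) = 0
  height(1) = 1 + max(-1, 0) = 1
  height(31) = 1 + max(-1, -1) = 0
  height(15) = 1 + max(1, 0) = 2
  height(49) = 1 + max(2, -1) = 3
Height = 3


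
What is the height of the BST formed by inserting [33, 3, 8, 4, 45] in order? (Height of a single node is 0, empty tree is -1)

Insertion order: [33, 3, 8, 4, 45]
Tree (level-order array): [33, 3, 45, None, 8, None, None, 4]
Compute height bottom-up (empty subtree = -1):
  height(4) = 1 + max(-1, -1) = 0
  height(8) = 1 + max(0, -1) = 1
  height(3) = 1 + max(-1, 1) = 2
  height(45) = 1 + max(-1, -1) = 0
  height(33) = 1 + max(2, 0) = 3
Height = 3


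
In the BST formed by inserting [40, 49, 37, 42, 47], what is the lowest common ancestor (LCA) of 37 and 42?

Tree insertion order: [40, 49, 37, 42, 47]
Tree (level-order array): [40, 37, 49, None, None, 42, None, None, 47]
In a BST, the LCA of p=37, q=42 is the first node v on the
root-to-leaf path with p <= v <= q (go left if both < v, right if both > v).
Walk from root:
  at 40: 37 <= 40 <= 42, this is the LCA
LCA = 40


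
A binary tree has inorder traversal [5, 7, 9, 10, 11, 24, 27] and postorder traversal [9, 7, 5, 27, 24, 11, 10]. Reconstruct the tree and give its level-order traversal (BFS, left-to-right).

Inorder:   [5, 7, 9, 10, 11, 24, 27]
Postorder: [9, 7, 5, 27, 24, 11, 10]
Algorithm: postorder visits root last, so walk postorder right-to-left;
each value is the root of the current inorder slice — split it at that
value, recurse on the right subtree first, then the left.
Recursive splits:
  root=10; inorder splits into left=[5, 7, 9], right=[11, 24, 27]
  root=11; inorder splits into left=[], right=[24, 27]
  root=24; inorder splits into left=[], right=[27]
  root=27; inorder splits into left=[], right=[]
  root=5; inorder splits into left=[], right=[7, 9]
  root=7; inorder splits into left=[], right=[9]
  root=9; inorder splits into left=[], right=[]
Reconstructed level-order: [10, 5, 11, 7, 24, 9, 27]


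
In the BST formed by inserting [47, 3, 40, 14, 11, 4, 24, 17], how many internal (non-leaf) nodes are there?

Tree built from: [47, 3, 40, 14, 11, 4, 24, 17]
Tree (level-order array): [47, 3, None, None, 40, 14, None, 11, 24, 4, None, 17]
Rule: An internal node has at least one child.
Per-node child counts:
  node 47: 1 child(ren)
  node 3: 1 child(ren)
  node 40: 1 child(ren)
  node 14: 2 child(ren)
  node 11: 1 child(ren)
  node 4: 0 child(ren)
  node 24: 1 child(ren)
  node 17: 0 child(ren)
Matching nodes: [47, 3, 40, 14, 11, 24]
Count of internal (non-leaf) nodes: 6


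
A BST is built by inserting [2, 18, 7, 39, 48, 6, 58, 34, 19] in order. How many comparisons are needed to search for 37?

Search path for 37: 2 -> 18 -> 39 -> 34
Found: False
Comparisons: 4


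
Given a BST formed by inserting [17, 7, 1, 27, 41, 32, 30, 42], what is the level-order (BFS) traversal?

Tree insertion order: [17, 7, 1, 27, 41, 32, 30, 42]
Tree (level-order array): [17, 7, 27, 1, None, None, 41, None, None, 32, 42, 30]
BFS from the root, enqueuing left then right child of each popped node:
  queue [17] -> pop 17, enqueue [7, 27], visited so far: [17]
  queue [7, 27] -> pop 7, enqueue [1], visited so far: [17, 7]
  queue [27, 1] -> pop 27, enqueue [41], visited so far: [17, 7, 27]
  queue [1, 41] -> pop 1, enqueue [none], visited so far: [17, 7, 27, 1]
  queue [41] -> pop 41, enqueue [32, 42], visited so far: [17, 7, 27, 1, 41]
  queue [32, 42] -> pop 32, enqueue [30], visited so far: [17, 7, 27, 1, 41, 32]
  queue [42, 30] -> pop 42, enqueue [none], visited so far: [17, 7, 27, 1, 41, 32, 42]
  queue [30] -> pop 30, enqueue [none], visited so far: [17, 7, 27, 1, 41, 32, 42, 30]
Result: [17, 7, 27, 1, 41, 32, 42, 30]


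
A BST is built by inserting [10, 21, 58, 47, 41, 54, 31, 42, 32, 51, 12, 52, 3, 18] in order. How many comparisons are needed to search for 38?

Search path for 38: 10 -> 21 -> 58 -> 47 -> 41 -> 31 -> 32
Found: False
Comparisons: 7


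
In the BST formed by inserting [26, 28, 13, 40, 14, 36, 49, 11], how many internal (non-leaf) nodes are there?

Tree built from: [26, 28, 13, 40, 14, 36, 49, 11]
Tree (level-order array): [26, 13, 28, 11, 14, None, 40, None, None, None, None, 36, 49]
Rule: An internal node has at least one child.
Per-node child counts:
  node 26: 2 child(ren)
  node 13: 2 child(ren)
  node 11: 0 child(ren)
  node 14: 0 child(ren)
  node 28: 1 child(ren)
  node 40: 2 child(ren)
  node 36: 0 child(ren)
  node 49: 0 child(ren)
Matching nodes: [26, 13, 28, 40]
Count of internal (non-leaf) nodes: 4


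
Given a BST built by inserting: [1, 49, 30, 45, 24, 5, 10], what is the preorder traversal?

Tree insertion order: [1, 49, 30, 45, 24, 5, 10]
Tree (level-order array): [1, None, 49, 30, None, 24, 45, 5, None, None, None, None, 10]
Preorder traversal: [1, 49, 30, 24, 5, 10, 45]


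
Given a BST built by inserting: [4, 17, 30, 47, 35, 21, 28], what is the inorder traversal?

Tree insertion order: [4, 17, 30, 47, 35, 21, 28]
Tree (level-order array): [4, None, 17, None, 30, 21, 47, None, 28, 35]
Inorder traversal: [4, 17, 21, 28, 30, 35, 47]


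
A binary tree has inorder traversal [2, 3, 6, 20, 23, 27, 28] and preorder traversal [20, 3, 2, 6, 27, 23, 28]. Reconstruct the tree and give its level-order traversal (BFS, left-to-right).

Inorder:  [2, 3, 6, 20, 23, 27, 28]
Preorder: [20, 3, 2, 6, 27, 23, 28]
Algorithm: preorder visits root first, so consume preorder in order;
for each root, split the current inorder slice at that value into
left-subtree inorder and right-subtree inorder, then recurse.
Recursive splits:
  root=20; inorder splits into left=[2, 3, 6], right=[23, 27, 28]
  root=3; inorder splits into left=[2], right=[6]
  root=2; inorder splits into left=[], right=[]
  root=6; inorder splits into left=[], right=[]
  root=27; inorder splits into left=[23], right=[28]
  root=23; inorder splits into left=[], right=[]
  root=28; inorder splits into left=[], right=[]
Reconstructed level-order: [20, 3, 27, 2, 6, 23, 28]


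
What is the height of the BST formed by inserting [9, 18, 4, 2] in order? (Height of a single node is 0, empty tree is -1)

Insertion order: [9, 18, 4, 2]
Tree (level-order array): [9, 4, 18, 2]
Compute height bottom-up (empty subtree = -1):
  height(2) = 1 + max(-1, -1) = 0
  height(4) = 1 + max(0, -1) = 1
  height(18) = 1 + max(-1, -1) = 0
  height(9) = 1 + max(1, 0) = 2
Height = 2


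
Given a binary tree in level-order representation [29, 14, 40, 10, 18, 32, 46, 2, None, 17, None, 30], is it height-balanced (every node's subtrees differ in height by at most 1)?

Tree (level-order array): [29, 14, 40, 10, 18, 32, 46, 2, None, 17, None, 30]
Definition: a tree is height-balanced if, at every node, |h(left) - h(right)| <= 1 (empty subtree has height -1).
Bottom-up per-node check:
  node 2: h_left=-1, h_right=-1, diff=0 [OK], height=0
  node 10: h_left=0, h_right=-1, diff=1 [OK], height=1
  node 17: h_left=-1, h_right=-1, diff=0 [OK], height=0
  node 18: h_left=0, h_right=-1, diff=1 [OK], height=1
  node 14: h_left=1, h_right=1, diff=0 [OK], height=2
  node 30: h_left=-1, h_right=-1, diff=0 [OK], height=0
  node 32: h_left=0, h_right=-1, diff=1 [OK], height=1
  node 46: h_left=-1, h_right=-1, diff=0 [OK], height=0
  node 40: h_left=1, h_right=0, diff=1 [OK], height=2
  node 29: h_left=2, h_right=2, diff=0 [OK], height=3
All nodes satisfy the balance condition.
Result: Balanced


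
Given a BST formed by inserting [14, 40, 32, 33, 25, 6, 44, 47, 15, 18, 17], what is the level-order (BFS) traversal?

Tree insertion order: [14, 40, 32, 33, 25, 6, 44, 47, 15, 18, 17]
Tree (level-order array): [14, 6, 40, None, None, 32, 44, 25, 33, None, 47, 15, None, None, None, None, None, None, 18, 17]
BFS from the root, enqueuing left then right child of each popped node:
  queue [14] -> pop 14, enqueue [6, 40], visited so far: [14]
  queue [6, 40] -> pop 6, enqueue [none], visited so far: [14, 6]
  queue [40] -> pop 40, enqueue [32, 44], visited so far: [14, 6, 40]
  queue [32, 44] -> pop 32, enqueue [25, 33], visited so far: [14, 6, 40, 32]
  queue [44, 25, 33] -> pop 44, enqueue [47], visited so far: [14, 6, 40, 32, 44]
  queue [25, 33, 47] -> pop 25, enqueue [15], visited so far: [14, 6, 40, 32, 44, 25]
  queue [33, 47, 15] -> pop 33, enqueue [none], visited so far: [14, 6, 40, 32, 44, 25, 33]
  queue [47, 15] -> pop 47, enqueue [none], visited so far: [14, 6, 40, 32, 44, 25, 33, 47]
  queue [15] -> pop 15, enqueue [18], visited so far: [14, 6, 40, 32, 44, 25, 33, 47, 15]
  queue [18] -> pop 18, enqueue [17], visited so far: [14, 6, 40, 32, 44, 25, 33, 47, 15, 18]
  queue [17] -> pop 17, enqueue [none], visited so far: [14, 6, 40, 32, 44, 25, 33, 47, 15, 18, 17]
Result: [14, 6, 40, 32, 44, 25, 33, 47, 15, 18, 17]


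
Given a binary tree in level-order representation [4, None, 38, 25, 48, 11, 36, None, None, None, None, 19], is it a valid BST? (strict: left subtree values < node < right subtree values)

Level-order array: [4, None, 38, 25, 48, 11, 36, None, None, None, None, 19]
Validate using subtree bounds (lo, hi): at each node, require lo < value < hi,
then recurse left with hi=value and right with lo=value.
Preorder trace (stopping at first violation):
  at node 4 with bounds (-inf, +inf): OK
  at node 38 with bounds (4, +inf): OK
  at node 25 with bounds (4, 38): OK
  at node 11 with bounds (4, 25): OK
  at node 36 with bounds (25, 38): OK
  at node 19 with bounds (25, 36): VIOLATION
Node 19 violates its bound: not (25 < 19 < 36).
Result: Not a valid BST


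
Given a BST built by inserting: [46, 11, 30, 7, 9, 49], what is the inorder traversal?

Tree insertion order: [46, 11, 30, 7, 9, 49]
Tree (level-order array): [46, 11, 49, 7, 30, None, None, None, 9]
Inorder traversal: [7, 9, 11, 30, 46, 49]


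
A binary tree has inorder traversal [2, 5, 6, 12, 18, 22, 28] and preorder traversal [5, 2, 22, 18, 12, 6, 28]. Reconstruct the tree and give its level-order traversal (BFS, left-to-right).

Inorder:  [2, 5, 6, 12, 18, 22, 28]
Preorder: [5, 2, 22, 18, 12, 6, 28]
Algorithm: preorder visits root first, so consume preorder in order;
for each root, split the current inorder slice at that value into
left-subtree inorder and right-subtree inorder, then recurse.
Recursive splits:
  root=5; inorder splits into left=[2], right=[6, 12, 18, 22, 28]
  root=2; inorder splits into left=[], right=[]
  root=22; inorder splits into left=[6, 12, 18], right=[28]
  root=18; inorder splits into left=[6, 12], right=[]
  root=12; inorder splits into left=[6], right=[]
  root=6; inorder splits into left=[], right=[]
  root=28; inorder splits into left=[], right=[]
Reconstructed level-order: [5, 2, 22, 18, 28, 12, 6]


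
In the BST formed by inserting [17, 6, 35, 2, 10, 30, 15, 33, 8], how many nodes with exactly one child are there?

Tree built from: [17, 6, 35, 2, 10, 30, 15, 33, 8]
Tree (level-order array): [17, 6, 35, 2, 10, 30, None, None, None, 8, 15, None, 33]
Rule: These are nodes with exactly 1 non-null child.
Per-node child counts:
  node 17: 2 child(ren)
  node 6: 2 child(ren)
  node 2: 0 child(ren)
  node 10: 2 child(ren)
  node 8: 0 child(ren)
  node 15: 0 child(ren)
  node 35: 1 child(ren)
  node 30: 1 child(ren)
  node 33: 0 child(ren)
Matching nodes: [35, 30]
Count of nodes with exactly one child: 2


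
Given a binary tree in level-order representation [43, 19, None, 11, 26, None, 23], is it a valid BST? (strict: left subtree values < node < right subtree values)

Level-order array: [43, 19, None, 11, 26, None, 23]
Validate using subtree bounds (lo, hi): at each node, require lo < value < hi,
then recurse left with hi=value and right with lo=value.
Preorder trace (stopping at first violation):
  at node 43 with bounds (-inf, +inf): OK
  at node 19 with bounds (-inf, 43): OK
  at node 11 with bounds (-inf, 19): OK
  at node 23 with bounds (11, 19): VIOLATION
Node 23 violates its bound: not (11 < 23 < 19).
Result: Not a valid BST


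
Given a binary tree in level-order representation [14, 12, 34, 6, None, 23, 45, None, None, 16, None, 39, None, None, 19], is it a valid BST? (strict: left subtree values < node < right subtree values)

Level-order array: [14, 12, 34, 6, None, 23, 45, None, None, 16, None, 39, None, None, 19]
Validate using subtree bounds (lo, hi): at each node, require lo < value < hi,
then recurse left with hi=value and right with lo=value.
Preorder trace (stopping at first violation):
  at node 14 with bounds (-inf, +inf): OK
  at node 12 with bounds (-inf, 14): OK
  at node 6 with bounds (-inf, 12): OK
  at node 34 with bounds (14, +inf): OK
  at node 23 with bounds (14, 34): OK
  at node 16 with bounds (14, 23): OK
  at node 19 with bounds (16, 23): OK
  at node 45 with bounds (34, +inf): OK
  at node 39 with bounds (34, 45): OK
No violation found at any node.
Result: Valid BST


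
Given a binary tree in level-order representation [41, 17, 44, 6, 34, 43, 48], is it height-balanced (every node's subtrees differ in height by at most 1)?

Tree (level-order array): [41, 17, 44, 6, 34, 43, 48]
Definition: a tree is height-balanced if, at every node, |h(left) - h(right)| <= 1 (empty subtree has height -1).
Bottom-up per-node check:
  node 6: h_left=-1, h_right=-1, diff=0 [OK], height=0
  node 34: h_left=-1, h_right=-1, diff=0 [OK], height=0
  node 17: h_left=0, h_right=0, diff=0 [OK], height=1
  node 43: h_left=-1, h_right=-1, diff=0 [OK], height=0
  node 48: h_left=-1, h_right=-1, diff=0 [OK], height=0
  node 44: h_left=0, h_right=0, diff=0 [OK], height=1
  node 41: h_left=1, h_right=1, diff=0 [OK], height=2
All nodes satisfy the balance condition.
Result: Balanced


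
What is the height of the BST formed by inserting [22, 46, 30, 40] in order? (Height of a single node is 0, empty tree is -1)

Insertion order: [22, 46, 30, 40]
Tree (level-order array): [22, None, 46, 30, None, None, 40]
Compute height bottom-up (empty subtree = -1):
  height(40) = 1 + max(-1, -1) = 0
  height(30) = 1 + max(-1, 0) = 1
  height(46) = 1 + max(1, -1) = 2
  height(22) = 1 + max(-1, 2) = 3
Height = 3


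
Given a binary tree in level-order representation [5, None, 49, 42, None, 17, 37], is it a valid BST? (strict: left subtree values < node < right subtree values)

Level-order array: [5, None, 49, 42, None, 17, 37]
Validate using subtree bounds (lo, hi): at each node, require lo < value < hi,
then recurse left with hi=value and right with lo=value.
Preorder trace (stopping at first violation):
  at node 5 with bounds (-inf, +inf): OK
  at node 49 with bounds (5, +inf): OK
  at node 42 with bounds (5, 49): OK
  at node 17 with bounds (5, 42): OK
  at node 37 with bounds (42, 49): VIOLATION
Node 37 violates its bound: not (42 < 37 < 49).
Result: Not a valid BST


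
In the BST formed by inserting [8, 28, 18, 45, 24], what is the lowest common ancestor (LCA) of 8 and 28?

Tree insertion order: [8, 28, 18, 45, 24]
Tree (level-order array): [8, None, 28, 18, 45, None, 24]
In a BST, the LCA of p=8, q=28 is the first node v on the
root-to-leaf path with p <= v <= q (go left if both < v, right if both > v).
Walk from root:
  at 8: 8 <= 8 <= 28, this is the LCA
LCA = 8


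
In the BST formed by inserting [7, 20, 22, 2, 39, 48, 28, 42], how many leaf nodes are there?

Tree built from: [7, 20, 22, 2, 39, 48, 28, 42]
Tree (level-order array): [7, 2, 20, None, None, None, 22, None, 39, 28, 48, None, None, 42]
Rule: A leaf has 0 children.
Per-node child counts:
  node 7: 2 child(ren)
  node 2: 0 child(ren)
  node 20: 1 child(ren)
  node 22: 1 child(ren)
  node 39: 2 child(ren)
  node 28: 0 child(ren)
  node 48: 1 child(ren)
  node 42: 0 child(ren)
Matching nodes: [2, 28, 42]
Count of leaf nodes: 3


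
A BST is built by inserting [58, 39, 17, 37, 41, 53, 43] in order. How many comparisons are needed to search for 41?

Search path for 41: 58 -> 39 -> 41
Found: True
Comparisons: 3


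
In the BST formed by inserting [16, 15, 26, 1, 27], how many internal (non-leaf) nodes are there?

Tree built from: [16, 15, 26, 1, 27]
Tree (level-order array): [16, 15, 26, 1, None, None, 27]
Rule: An internal node has at least one child.
Per-node child counts:
  node 16: 2 child(ren)
  node 15: 1 child(ren)
  node 1: 0 child(ren)
  node 26: 1 child(ren)
  node 27: 0 child(ren)
Matching nodes: [16, 15, 26]
Count of internal (non-leaf) nodes: 3


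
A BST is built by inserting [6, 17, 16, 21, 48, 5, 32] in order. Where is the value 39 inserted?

Starting tree (level order): [6, 5, 17, None, None, 16, 21, None, None, None, 48, 32]
Insertion path: 6 -> 17 -> 21 -> 48 -> 32
Result: insert 39 as right child of 32
Final tree (level order): [6, 5, 17, None, None, 16, 21, None, None, None, 48, 32, None, None, 39]


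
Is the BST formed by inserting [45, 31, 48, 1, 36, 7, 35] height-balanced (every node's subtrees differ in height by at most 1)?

Tree (level-order array): [45, 31, 48, 1, 36, None, None, None, 7, 35]
Definition: a tree is height-balanced if, at every node, |h(left) - h(right)| <= 1 (empty subtree has height -1).
Bottom-up per-node check:
  node 7: h_left=-1, h_right=-1, diff=0 [OK], height=0
  node 1: h_left=-1, h_right=0, diff=1 [OK], height=1
  node 35: h_left=-1, h_right=-1, diff=0 [OK], height=0
  node 36: h_left=0, h_right=-1, diff=1 [OK], height=1
  node 31: h_left=1, h_right=1, diff=0 [OK], height=2
  node 48: h_left=-1, h_right=-1, diff=0 [OK], height=0
  node 45: h_left=2, h_right=0, diff=2 [FAIL (|2-0|=2 > 1)], height=3
Node 45 violates the condition: |2 - 0| = 2 > 1.
Result: Not balanced


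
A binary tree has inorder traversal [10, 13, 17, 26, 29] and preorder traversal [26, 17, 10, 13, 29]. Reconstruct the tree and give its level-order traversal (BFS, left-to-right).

Inorder:  [10, 13, 17, 26, 29]
Preorder: [26, 17, 10, 13, 29]
Algorithm: preorder visits root first, so consume preorder in order;
for each root, split the current inorder slice at that value into
left-subtree inorder and right-subtree inorder, then recurse.
Recursive splits:
  root=26; inorder splits into left=[10, 13, 17], right=[29]
  root=17; inorder splits into left=[10, 13], right=[]
  root=10; inorder splits into left=[], right=[13]
  root=13; inorder splits into left=[], right=[]
  root=29; inorder splits into left=[], right=[]
Reconstructed level-order: [26, 17, 29, 10, 13]


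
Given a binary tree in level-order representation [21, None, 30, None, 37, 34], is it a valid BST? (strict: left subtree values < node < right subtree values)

Level-order array: [21, None, 30, None, 37, 34]
Validate using subtree bounds (lo, hi): at each node, require lo < value < hi,
then recurse left with hi=value and right with lo=value.
Preorder trace (stopping at first violation):
  at node 21 with bounds (-inf, +inf): OK
  at node 30 with bounds (21, +inf): OK
  at node 37 with bounds (30, +inf): OK
  at node 34 with bounds (30, 37): OK
No violation found at any node.
Result: Valid BST


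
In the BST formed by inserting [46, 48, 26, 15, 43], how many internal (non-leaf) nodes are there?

Tree built from: [46, 48, 26, 15, 43]
Tree (level-order array): [46, 26, 48, 15, 43]
Rule: An internal node has at least one child.
Per-node child counts:
  node 46: 2 child(ren)
  node 26: 2 child(ren)
  node 15: 0 child(ren)
  node 43: 0 child(ren)
  node 48: 0 child(ren)
Matching nodes: [46, 26]
Count of internal (non-leaf) nodes: 2


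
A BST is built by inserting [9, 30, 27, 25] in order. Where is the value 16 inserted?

Starting tree (level order): [9, None, 30, 27, None, 25]
Insertion path: 9 -> 30 -> 27 -> 25
Result: insert 16 as left child of 25
Final tree (level order): [9, None, 30, 27, None, 25, None, 16]


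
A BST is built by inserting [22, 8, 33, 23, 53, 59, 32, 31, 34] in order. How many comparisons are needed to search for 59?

Search path for 59: 22 -> 33 -> 53 -> 59
Found: True
Comparisons: 4


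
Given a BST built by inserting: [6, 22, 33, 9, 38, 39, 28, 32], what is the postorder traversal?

Tree insertion order: [6, 22, 33, 9, 38, 39, 28, 32]
Tree (level-order array): [6, None, 22, 9, 33, None, None, 28, 38, None, 32, None, 39]
Postorder traversal: [9, 32, 28, 39, 38, 33, 22, 6]


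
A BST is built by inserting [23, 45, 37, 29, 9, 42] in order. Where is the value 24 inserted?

Starting tree (level order): [23, 9, 45, None, None, 37, None, 29, 42]
Insertion path: 23 -> 45 -> 37 -> 29
Result: insert 24 as left child of 29
Final tree (level order): [23, 9, 45, None, None, 37, None, 29, 42, 24]


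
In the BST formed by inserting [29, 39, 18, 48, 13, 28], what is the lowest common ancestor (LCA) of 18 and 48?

Tree insertion order: [29, 39, 18, 48, 13, 28]
Tree (level-order array): [29, 18, 39, 13, 28, None, 48]
In a BST, the LCA of p=18, q=48 is the first node v on the
root-to-leaf path with p <= v <= q (go left if both < v, right if both > v).
Walk from root:
  at 29: 18 <= 29 <= 48, this is the LCA
LCA = 29


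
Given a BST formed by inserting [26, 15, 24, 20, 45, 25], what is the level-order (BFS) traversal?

Tree insertion order: [26, 15, 24, 20, 45, 25]
Tree (level-order array): [26, 15, 45, None, 24, None, None, 20, 25]
BFS from the root, enqueuing left then right child of each popped node:
  queue [26] -> pop 26, enqueue [15, 45], visited so far: [26]
  queue [15, 45] -> pop 15, enqueue [24], visited so far: [26, 15]
  queue [45, 24] -> pop 45, enqueue [none], visited so far: [26, 15, 45]
  queue [24] -> pop 24, enqueue [20, 25], visited so far: [26, 15, 45, 24]
  queue [20, 25] -> pop 20, enqueue [none], visited so far: [26, 15, 45, 24, 20]
  queue [25] -> pop 25, enqueue [none], visited so far: [26, 15, 45, 24, 20, 25]
Result: [26, 15, 45, 24, 20, 25]


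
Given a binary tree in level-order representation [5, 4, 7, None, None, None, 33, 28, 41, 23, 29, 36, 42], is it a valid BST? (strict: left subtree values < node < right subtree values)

Level-order array: [5, 4, 7, None, None, None, 33, 28, 41, 23, 29, 36, 42]
Validate using subtree bounds (lo, hi): at each node, require lo < value < hi,
then recurse left with hi=value and right with lo=value.
Preorder trace (stopping at first violation):
  at node 5 with bounds (-inf, +inf): OK
  at node 4 with bounds (-inf, 5): OK
  at node 7 with bounds (5, +inf): OK
  at node 33 with bounds (7, +inf): OK
  at node 28 with bounds (7, 33): OK
  at node 23 with bounds (7, 28): OK
  at node 29 with bounds (28, 33): OK
  at node 41 with bounds (33, +inf): OK
  at node 36 with bounds (33, 41): OK
  at node 42 with bounds (41, +inf): OK
No violation found at any node.
Result: Valid BST


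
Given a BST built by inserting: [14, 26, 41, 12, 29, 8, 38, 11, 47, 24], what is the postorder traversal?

Tree insertion order: [14, 26, 41, 12, 29, 8, 38, 11, 47, 24]
Tree (level-order array): [14, 12, 26, 8, None, 24, 41, None, 11, None, None, 29, 47, None, None, None, 38]
Postorder traversal: [11, 8, 12, 24, 38, 29, 47, 41, 26, 14]


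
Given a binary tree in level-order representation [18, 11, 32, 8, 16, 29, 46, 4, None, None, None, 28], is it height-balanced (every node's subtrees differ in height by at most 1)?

Tree (level-order array): [18, 11, 32, 8, 16, 29, 46, 4, None, None, None, 28]
Definition: a tree is height-balanced if, at every node, |h(left) - h(right)| <= 1 (empty subtree has height -1).
Bottom-up per-node check:
  node 4: h_left=-1, h_right=-1, diff=0 [OK], height=0
  node 8: h_left=0, h_right=-1, diff=1 [OK], height=1
  node 16: h_left=-1, h_right=-1, diff=0 [OK], height=0
  node 11: h_left=1, h_right=0, diff=1 [OK], height=2
  node 28: h_left=-1, h_right=-1, diff=0 [OK], height=0
  node 29: h_left=0, h_right=-1, diff=1 [OK], height=1
  node 46: h_left=-1, h_right=-1, diff=0 [OK], height=0
  node 32: h_left=1, h_right=0, diff=1 [OK], height=2
  node 18: h_left=2, h_right=2, diff=0 [OK], height=3
All nodes satisfy the balance condition.
Result: Balanced


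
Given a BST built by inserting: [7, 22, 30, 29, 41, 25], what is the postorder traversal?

Tree insertion order: [7, 22, 30, 29, 41, 25]
Tree (level-order array): [7, None, 22, None, 30, 29, 41, 25]
Postorder traversal: [25, 29, 41, 30, 22, 7]


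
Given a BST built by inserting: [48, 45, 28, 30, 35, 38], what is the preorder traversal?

Tree insertion order: [48, 45, 28, 30, 35, 38]
Tree (level-order array): [48, 45, None, 28, None, None, 30, None, 35, None, 38]
Preorder traversal: [48, 45, 28, 30, 35, 38]


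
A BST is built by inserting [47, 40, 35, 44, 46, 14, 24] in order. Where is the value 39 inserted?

Starting tree (level order): [47, 40, None, 35, 44, 14, None, None, 46, None, 24]
Insertion path: 47 -> 40 -> 35
Result: insert 39 as right child of 35
Final tree (level order): [47, 40, None, 35, 44, 14, 39, None, 46, None, 24]


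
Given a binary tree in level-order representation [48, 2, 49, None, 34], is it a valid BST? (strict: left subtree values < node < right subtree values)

Level-order array: [48, 2, 49, None, 34]
Validate using subtree bounds (lo, hi): at each node, require lo < value < hi,
then recurse left with hi=value and right with lo=value.
Preorder trace (stopping at first violation):
  at node 48 with bounds (-inf, +inf): OK
  at node 2 with bounds (-inf, 48): OK
  at node 34 with bounds (2, 48): OK
  at node 49 with bounds (48, +inf): OK
No violation found at any node.
Result: Valid BST


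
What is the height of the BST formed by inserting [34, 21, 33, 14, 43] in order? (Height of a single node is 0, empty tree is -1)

Insertion order: [34, 21, 33, 14, 43]
Tree (level-order array): [34, 21, 43, 14, 33]
Compute height bottom-up (empty subtree = -1):
  height(14) = 1 + max(-1, -1) = 0
  height(33) = 1 + max(-1, -1) = 0
  height(21) = 1 + max(0, 0) = 1
  height(43) = 1 + max(-1, -1) = 0
  height(34) = 1 + max(1, 0) = 2
Height = 2


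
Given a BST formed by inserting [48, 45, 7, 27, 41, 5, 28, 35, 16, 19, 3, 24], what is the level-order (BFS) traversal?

Tree insertion order: [48, 45, 7, 27, 41, 5, 28, 35, 16, 19, 3, 24]
Tree (level-order array): [48, 45, None, 7, None, 5, 27, 3, None, 16, 41, None, None, None, 19, 28, None, None, 24, None, 35]
BFS from the root, enqueuing left then right child of each popped node:
  queue [48] -> pop 48, enqueue [45], visited so far: [48]
  queue [45] -> pop 45, enqueue [7], visited so far: [48, 45]
  queue [7] -> pop 7, enqueue [5, 27], visited so far: [48, 45, 7]
  queue [5, 27] -> pop 5, enqueue [3], visited so far: [48, 45, 7, 5]
  queue [27, 3] -> pop 27, enqueue [16, 41], visited so far: [48, 45, 7, 5, 27]
  queue [3, 16, 41] -> pop 3, enqueue [none], visited so far: [48, 45, 7, 5, 27, 3]
  queue [16, 41] -> pop 16, enqueue [19], visited so far: [48, 45, 7, 5, 27, 3, 16]
  queue [41, 19] -> pop 41, enqueue [28], visited so far: [48, 45, 7, 5, 27, 3, 16, 41]
  queue [19, 28] -> pop 19, enqueue [24], visited so far: [48, 45, 7, 5, 27, 3, 16, 41, 19]
  queue [28, 24] -> pop 28, enqueue [35], visited so far: [48, 45, 7, 5, 27, 3, 16, 41, 19, 28]
  queue [24, 35] -> pop 24, enqueue [none], visited so far: [48, 45, 7, 5, 27, 3, 16, 41, 19, 28, 24]
  queue [35] -> pop 35, enqueue [none], visited so far: [48, 45, 7, 5, 27, 3, 16, 41, 19, 28, 24, 35]
Result: [48, 45, 7, 5, 27, 3, 16, 41, 19, 28, 24, 35]


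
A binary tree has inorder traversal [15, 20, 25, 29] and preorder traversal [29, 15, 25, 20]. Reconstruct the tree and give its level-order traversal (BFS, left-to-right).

Inorder:  [15, 20, 25, 29]
Preorder: [29, 15, 25, 20]
Algorithm: preorder visits root first, so consume preorder in order;
for each root, split the current inorder slice at that value into
left-subtree inorder and right-subtree inorder, then recurse.
Recursive splits:
  root=29; inorder splits into left=[15, 20, 25], right=[]
  root=15; inorder splits into left=[], right=[20, 25]
  root=25; inorder splits into left=[20], right=[]
  root=20; inorder splits into left=[], right=[]
Reconstructed level-order: [29, 15, 25, 20]


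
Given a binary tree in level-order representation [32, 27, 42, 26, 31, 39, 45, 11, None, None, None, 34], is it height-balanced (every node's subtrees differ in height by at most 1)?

Tree (level-order array): [32, 27, 42, 26, 31, 39, 45, 11, None, None, None, 34]
Definition: a tree is height-balanced if, at every node, |h(left) - h(right)| <= 1 (empty subtree has height -1).
Bottom-up per-node check:
  node 11: h_left=-1, h_right=-1, diff=0 [OK], height=0
  node 26: h_left=0, h_right=-1, diff=1 [OK], height=1
  node 31: h_left=-1, h_right=-1, diff=0 [OK], height=0
  node 27: h_left=1, h_right=0, diff=1 [OK], height=2
  node 34: h_left=-1, h_right=-1, diff=0 [OK], height=0
  node 39: h_left=0, h_right=-1, diff=1 [OK], height=1
  node 45: h_left=-1, h_right=-1, diff=0 [OK], height=0
  node 42: h_left=1, h_right=0, diff=1 [OK], height=2
  node 32: h_left=2, h_right=2, diff=0 [OK], height=3
All nodes satisfy the balance condition.
Result: Balanced


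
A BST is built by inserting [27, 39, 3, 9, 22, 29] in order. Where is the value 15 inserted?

Starting tree (level order): [27, 3, 39, None, 9, 29, None, None, 22]
Insertion path: 27 -> 3 -> 9 -> 22
Result: insert 15 as left child of 22
Final tree (level order): [27, 3, 39, None, 9, 29, None, None, 22, None, None, 15]


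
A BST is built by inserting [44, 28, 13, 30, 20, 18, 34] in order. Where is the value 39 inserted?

Starting tree (level order): [44, 28, None, 13, 30, None, 20, None, 34, 18]
Insertion path: 44 -> 28 -> 30 -> 34
Result: insert 39 as right child of 34
Final tree (level order): [44, 28, None, 13, 30, None, 20, None, 34, 18, None, None, 39]


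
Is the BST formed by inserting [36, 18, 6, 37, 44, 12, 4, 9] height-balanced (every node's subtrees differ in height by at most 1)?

Tree (level-order array): [36, 18, 37, 6, None, None, 44, 4, 12, None, None, None, None, 9]
Definition: a tree is height-balanced if, at every node, |h(left) - h(right)| <= 1 (empty subtree has height -1).
Bottom-up per-node check:
  node 4: h_left=-1, h_right=-1, diff=0 [OK], height=0
  node 9: h_left=-1, h_right=-1, diff=0 [OK], height=0
  node 12: h_left=0, h_right=-1, diff=1 [OK], height=1
  node 6: h_left=0, h_right=1, diff=1 [OK], height=2
  node 18: h_left=2, h_right=-1, diff=3 [FAIL (|2--1|=3 > 1)], height=3
  node 44: h_left=-1, h_right=-1, diff=0 [OK], height=0
  node 37: h_left=-1, h_right=0, diff=1 [OK], height=1
  node 36: h_left=3, h_right=1, diff=2 [FAIL (|3-1|=2 > 1)], height=4
Node 18 violates the condition: |2 - -1| = 3 > 1.
Result: Not balanced


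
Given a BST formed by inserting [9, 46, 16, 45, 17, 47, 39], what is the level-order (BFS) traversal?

Tree insertion order: [9, 46, 16, 45, 17, 47, 39]
Tree (level-order array): [9, None, 46, 16, 47, None, 45, None, None, 17, None, None, 39]
BFS from the root, enqueuing left then right child of each popped node:
  queue [9] -> pop 9, enqueue [46], visited so far: [9]
  queue [46] -> pop 46, enqueue [16, 47], visited so far: [9, 46]
  queue [16, 47] -> pop 16, enqueue [45], visited so far: [9, 46, 16]
  queue [47, 45] -> pop 47, enqueue [none], visited so far: [9, 46, 16, 47]
  queue [45] -> pop 45, enqueue [17], visited so far: [9, 46, 16, 47, 45]
  queue [17] -> pop 17, enqueue [39], visited so far: [9, 46, 16, 47, 45, 17]
  queue [39] -> pop 39, enqueue [none], visited so far: [9, 46, 16, 47, 45, 17, 39]
Result: [9, 46, 16, 47, 45, 17, 39]


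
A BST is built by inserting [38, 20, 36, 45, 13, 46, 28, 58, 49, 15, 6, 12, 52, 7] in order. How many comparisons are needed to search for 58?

Search path for 58: 38 -> 45 -> 46 -> 58
Found: True
Comparisons: 4


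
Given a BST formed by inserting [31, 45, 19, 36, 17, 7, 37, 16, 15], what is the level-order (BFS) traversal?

Tree insertion order: [31, 45, 19, 36, 17, 7, 37, 16, 15]
Tree (level-order array): [31, 19, 45, 17, None, 36, None, 7, None, None, 37, None, 16, None, None, 15]
BFS from the root, enqueuing left then right child of each popped node:
  queue [31] -> pop 31, enqueue [19, 45], visited so far: [31]
  queue [19, 45] -> pop 19, enqueue [17], visited so far: [31, 19]
  queue [45, 17] -> pop 45, enqueue [36], visited so far: [31, 19, 45]
  queue [17, 36] -> pop 17, enqueue [7], visited so far: [31, 19, 45, 17]
  queue [36, 7] -> pop 36, enqueue [37], visited so far: [31, 19, 45, 17, 36]
  queue [7, 37] -> pop 7, enqueue [16], visited so far: [31, 19, 45, 17, 36, 7]
  queue [37, 16] -> pop 37, enqueue [none], visited so far: [31, 19, 45, 17, 36, 7, 37]
  queue [16] -> pop 16, enqueue [15], visited so far: [31, 19, 45, 17, 36, 7, 37, 16]
  queue [15] -> pop 15, enqueue [none], visited so far: [31, 19, 45, 17, 36, 7, 37, 16, 15]
Result: [31, 19, 45, 17, 36, 7, 37, 16, 15]


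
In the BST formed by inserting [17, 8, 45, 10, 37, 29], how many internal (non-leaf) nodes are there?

Tree built from: [17, 8, 45, 10, 37, 29]
Tree (level-order array): [17, 8, 45, None, 10, 37, None, None, None, 29]
Rule: An internal node has at least one child.
Per-node child counts:
  node 17: 2 child(ren)
  node 8: 1 child(ren)
  node 10: 0 child(ren)
  node 45: 1 child(ren)
  node 37: 1 child(ren)
  node 29: 0 child(ren)
Matching nodes: [17, 8, 45, 37]
Count of internal (non-leaf) nodes: 4


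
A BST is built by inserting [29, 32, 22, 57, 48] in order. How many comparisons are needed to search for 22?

Search path for 22: 29 -> 22
Found: True
Comparisons: 2


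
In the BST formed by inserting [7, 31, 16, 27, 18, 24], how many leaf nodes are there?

Tree built from: [7, 31, 16, 27, 18, 24]
Tree (level-order array): [7, None, 31, 16, None, None, 27, 18, None, None, 24]
Rule: A leaf has 0 children.
Per-node child counts:
  node 7: 1 child(ren)
  node 31: 1 child(ren)
  node 16: 1 child(ren)
  node 27: 1 child(ren)
  node 18: 1 child(ren)
  node 24: 0 child(ren)
Matching nodes: [24]
Count of leaf nodes: 1


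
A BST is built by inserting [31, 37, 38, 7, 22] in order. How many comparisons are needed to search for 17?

Search path for 17: 31 -> 7 -> 22
Found: False
Comparisons: 3


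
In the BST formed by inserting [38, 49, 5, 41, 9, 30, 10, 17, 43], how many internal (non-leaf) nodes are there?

Tree built from: [38, 49, 5, 41, 9, 30, 10, 17, 43]
Tree (level-order array): [38, 5, 49, None, 9, 41, None, None, 30, None, 43, 10, None, None, None, None, 17]
Rule: An internal node has at least one child.
Per-node child counts:
  node 38: 2 child(ren)
  node 5: 1 child(ren)
  node 9: 1 child(ren)
  node 30: 1 child(ren)
  node 10: 1 child(ren)
  node 17: 0 child(ren)
  node 49: 1 child(ren)
  node 41: 1 child(ren)
  node 43: 0 child(ren)
Matching nodes: [38, 5, 9, 30, 10, 49, 41]
Count of internal (non-leaf) nodes: 7


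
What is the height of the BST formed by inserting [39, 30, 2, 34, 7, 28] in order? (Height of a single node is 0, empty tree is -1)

Insertion order: [39, 30, 2, 34, 7, 28]
Tree (level-order array): [39, 30, None, 2, 34, None, 7, None, None, None, 28]
Compute height bottom-up (empty subtree = -1):
  height(28) = 1 + max(-1, -1) = 0
  height(7) = 1 + max(-1, 0) = 1
  height(2) = 1 + max(-1, 1) = 2
  height(34) = 1 + max(-1, -1) = 0
  height(30) = 1 + max(2, 0) = 3
  height(39) = 1 + max(3, -1) = 4
Height = 4


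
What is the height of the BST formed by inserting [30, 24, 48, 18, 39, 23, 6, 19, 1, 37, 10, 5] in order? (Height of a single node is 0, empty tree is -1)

Insertion order: [30, 24, 48, 18, 39, 23, 6, 19, 1, 37, 10, 5]
Tree (level-order array): [30, 24, 48, 18, None, 39, None, 6, 23, 37, None, 1, 10, 19, None, None, None, None, 5]
Compute height bottom-up (empty subtree = -1):
  height(5) = 1 + max(-1, -1) = 0
  height(1) = 1 + max(-1, 0) = 1
  height(10) = 1 + max(-1, -1) = 0
  height(6) = 1 + max(1, 0) = 2
  height(19) = 1 + max(-1, -1) = 0
  height(23) = 1 + max(0, -1) = 1
  height(18) = 1 + max(2, 1) = 3
  height(24) = 1 + max(3, -1) = 4
  height(37) = 1 + max(-1, -1) = 0
  height(39) = 1 + max(0, -1) = 1
  height(48) = 1 + max(1, -1) = 2
  height(30) = 1 + max(4, 2) = 5
Height = 5


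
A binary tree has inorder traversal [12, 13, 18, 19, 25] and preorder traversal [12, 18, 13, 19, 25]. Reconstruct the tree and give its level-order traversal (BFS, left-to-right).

Inorder:  [12, 13, 18, 19, 25]
Preorder: [12, 18, 13, 19, 25]
Algorithm: preorder visits root first, so consume preorder in order;
for each root, split the current inorder slice at that value into
left-subtree inorder and right-subtree inorder, then recurse.
Recursive splits:
  root=12; inorder splits into left=[], right=[13, 18, 19, 25]
  root=18; inorder splits into left=[13], right=[19, 25]
  root=13; inorder splits into left=[], right=[]
  root=19; inorder splits into left=[], right=[25]
  root=25; inorder splits into left=[], right=[]
Reconstructed level-order: [12, 18, 13, 19, 25]


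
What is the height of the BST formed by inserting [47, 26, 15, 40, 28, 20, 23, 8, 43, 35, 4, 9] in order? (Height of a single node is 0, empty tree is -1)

Insertion order: [47, 26, 15, 40, 28, 20, 23, 8, 43, 35, 4, 9]
Tree (level-order array): [47, 26, None, 15, 40, 8, 20, 28, 43, 4, 9, None, 23, None, 35]
Compute height bottom-up (empty subtree = -1):
  height(4) = 1 + max(-1, -1) = 0
  height(9) = 1 + max(-1, -1) = 0
  height(8) = 1 + max(0, 0) = 1
  height(23) = 1 + max(-1, -1) = 0
  height(20) = 1 + max(-1, 0) = 1
  height(15) = 1 + max(1, 1) = 2
  height(35) = 1 + max(-1, -1) = 0
  height(28) = 1 + max(-1, 0) = 1
  height(43) = 1 + max(-1, -1) = 0
  height(40) = 1 + max(1, 0) = 2
  height(26) = 1 + max(2, 2) = 3
  height(47) = 1 + max(3, -1) = 4
Height = 4


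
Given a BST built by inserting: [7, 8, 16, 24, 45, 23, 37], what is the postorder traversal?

Tree insertion order: [7, 8, 16, 24, 45, 23, 37]
Tree (level-order array): [7, None, 8, None, 16, None, 24, 23, 45, None, None, 37]
Postorder traversal: [23, 37, 45, 24, 16, 8, 7]


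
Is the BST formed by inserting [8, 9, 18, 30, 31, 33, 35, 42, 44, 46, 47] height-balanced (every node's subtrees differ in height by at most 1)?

Tree (level-order array): [8, None, 9, None, 18, None, 30, None, 31, None, 33, None, 35, None, 42, None, 44, None, 46, None, 47]
Definition: a tree is height-balanced if, at every node, |h(left) - h(right)| <= 1 (empty subtree has height -1).
Bottom-up per-node check:
  node 47: h_left=-1, h_right=-1, diff=0 [OK], height=0
  node 46: h_left=-1, h_right=0, diff=1 [OK], height=1
  node 44: h_left=-1, h_right=1, diff=2 [FAIL (|-1-1|=2 > 1)], height=2
  node 42: h_left=-1, h_right=2, diff=3 [FAIL (|-1-2|=3 > 1)], height=3
  node 35: h_left=-1, h_right=3, diff=4 [FAIL (|-1-3|=4 > 1)], height=4
  node 33: h_left=-1, h_right=4, diff=5 [FAIL (|-1-4|=5 > 1)], height=5
  node 31: h_left=-1, h_right=5, diff=6 [FAIL (|-1-5|=6 > 1)], height=6
  node 30: h_left=-1, h_right=6, diff=7 [FAIL (|-1-6|=7 > 1)], height=7
  node 18: h_left=-1, h_right=7, diff=8 [FAIL (|-1-7|=8 > 1)], height=8
  node 9: h_left=-1, h_right=8, diff=9 [FAIL (|-1-8|=9 > 1)], height=9
  node 8: h_left=-1, h_right=9, diff=10 [FAIL (|-1-9|=10 > 1)], height=10
Node 44 violates the condition: |-1 - 1| = 2 > 1.
Result: Not balanced
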